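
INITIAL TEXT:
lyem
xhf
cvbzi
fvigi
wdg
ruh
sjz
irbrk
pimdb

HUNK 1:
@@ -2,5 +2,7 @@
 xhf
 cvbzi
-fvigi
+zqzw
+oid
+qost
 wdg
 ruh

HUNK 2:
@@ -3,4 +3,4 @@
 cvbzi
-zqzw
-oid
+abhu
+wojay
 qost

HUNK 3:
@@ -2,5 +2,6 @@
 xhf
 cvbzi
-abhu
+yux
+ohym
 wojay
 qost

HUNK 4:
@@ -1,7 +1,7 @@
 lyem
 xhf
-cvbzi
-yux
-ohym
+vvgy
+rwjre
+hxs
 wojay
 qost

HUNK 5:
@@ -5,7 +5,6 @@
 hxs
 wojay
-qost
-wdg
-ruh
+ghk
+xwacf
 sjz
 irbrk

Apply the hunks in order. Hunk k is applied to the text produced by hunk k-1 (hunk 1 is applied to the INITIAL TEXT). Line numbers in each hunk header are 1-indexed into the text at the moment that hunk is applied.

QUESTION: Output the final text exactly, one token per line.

Answer: lyem
xhf
vvgy
rwjre
hxs
wojay
ghk
xwacf
sjz
irbrk
pimdb

Derivation:
Hunk 1: at line 2 remove [fvigi] add [zqzw,oid,qost] -> 11 lines: lyem xhf cvbzi zqzw oid qost wdg ruh sjz irbrk pimdb
Hunk 2: at line 3 remove [zqzw,oid] add [abhu,wojay] -> 11 lines: lyem xhf cvbzi abhu wojay qost wdg ruh sjz irbrk pimdb
Hunk 3: at line 2 remove [abhu] add [yux,ohym] -> 12 lines: lyem xhf cvbzi yux ohym wojay qost wdg ruh sjz irbrk pimdb
Hunk 4: at line 1 remove [cvbzi,yux,ohym] add [vvgy,rwjre,hxs] -> 12 lines: lyem xhf vvgy rwjre hxs wojay qost wdg ruh sjz irbrk pimdb
Hunk 5: at line 5 remove [qost,wdg,ruh] add [ghk,xwacf] -> 11 lines: lyem xhf vvgy rwjre hxs wojay ghk xwacf sjz irbrk pimdb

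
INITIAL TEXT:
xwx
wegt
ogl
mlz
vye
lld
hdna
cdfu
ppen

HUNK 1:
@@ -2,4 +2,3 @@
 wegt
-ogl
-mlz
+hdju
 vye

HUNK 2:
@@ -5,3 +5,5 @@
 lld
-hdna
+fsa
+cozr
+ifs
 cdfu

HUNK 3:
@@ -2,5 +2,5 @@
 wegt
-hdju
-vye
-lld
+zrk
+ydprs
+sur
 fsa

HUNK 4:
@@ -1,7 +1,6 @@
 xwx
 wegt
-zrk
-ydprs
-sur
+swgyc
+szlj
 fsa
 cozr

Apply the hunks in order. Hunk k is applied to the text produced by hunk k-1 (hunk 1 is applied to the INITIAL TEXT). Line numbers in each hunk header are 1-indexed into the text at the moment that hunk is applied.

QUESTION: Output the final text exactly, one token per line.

Answer: xwx
wegt
swgyc
szlj
fsa
cozr
ifs
cdfu
ppen

Derivation:
Hunk 1: at line 2 remove [ogl,mlz] add [hdju] -> 8 lines: xwx wegt hdju vye lld hdna cdfu ppen
Hunk 2: at line 5 remove [hdna] add [fsa,cozr,ifs] -> 10 lines: xwx wegt hdju vye lld fsa cozr ifs cdfu ppen
Hunk 3: at line 2 remove [hdju,vye,lld] add [zrk,ydprs,sur] -> 10 lines: xwx wegt zrk ydprs sur fsa cozr ifs cdfu ppen
Hunk 4: at line 1 remove [zrk,ydprs,sur] add [swgyc,szlj] -> 9 lines: xwx wegt swgyc szlj fsa cozr ifs cdfu ppen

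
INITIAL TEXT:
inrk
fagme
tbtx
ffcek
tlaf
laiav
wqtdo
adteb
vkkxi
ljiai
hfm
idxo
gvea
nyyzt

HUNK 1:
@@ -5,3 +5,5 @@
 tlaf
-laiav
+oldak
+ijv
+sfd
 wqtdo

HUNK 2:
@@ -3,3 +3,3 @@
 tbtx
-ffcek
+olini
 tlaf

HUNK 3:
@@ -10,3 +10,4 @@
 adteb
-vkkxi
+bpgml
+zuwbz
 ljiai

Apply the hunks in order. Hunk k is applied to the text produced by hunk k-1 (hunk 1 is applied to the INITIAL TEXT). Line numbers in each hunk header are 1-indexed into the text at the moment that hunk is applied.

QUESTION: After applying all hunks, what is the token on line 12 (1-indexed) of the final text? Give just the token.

Hunk 1: at line 5 remove [laiav] add [oldak,ijv,sfd] -> 16 lines: inrk fagme tbtx ffcek tlaf oldak ijv sfd wqtdo adteb vkkxi ljiai hfm idxo gvea nyyzt
Hunk 2: at line 3 remove [ffcek] add [olini] -> 16 lines: inrk fagme tbtx olini tlaf oldak ijv sfd wqtdo adteb vkkxi ljiai hfm idxo gvea nyyzt
Hunk 3: at line 10 remove [vkkxi] add [bpgml,zuwbz] -> 17 lines: inrk fagme tbtx olini tlaf oldak ijv sfd wqtdo adteb bpgml zuwbz ljiai hfm idxo gvea nyyzt
Final line 12: zuwbz

Answer: zuwbz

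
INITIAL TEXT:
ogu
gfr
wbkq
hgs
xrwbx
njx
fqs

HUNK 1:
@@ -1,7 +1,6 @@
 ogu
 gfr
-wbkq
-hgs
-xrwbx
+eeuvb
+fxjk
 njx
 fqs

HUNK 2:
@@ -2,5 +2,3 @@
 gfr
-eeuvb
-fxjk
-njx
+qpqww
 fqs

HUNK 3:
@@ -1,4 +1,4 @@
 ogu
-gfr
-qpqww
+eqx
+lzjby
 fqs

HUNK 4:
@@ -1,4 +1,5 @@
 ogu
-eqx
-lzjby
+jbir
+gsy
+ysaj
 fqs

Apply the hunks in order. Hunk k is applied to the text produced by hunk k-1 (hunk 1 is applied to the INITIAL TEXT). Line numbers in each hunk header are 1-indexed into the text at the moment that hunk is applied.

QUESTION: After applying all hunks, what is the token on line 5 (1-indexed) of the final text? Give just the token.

Answer: fqs

Derivation:
Hunk 1: at line 1 remove [wbkq,hgs,xrwbx] add [eeuvb,fxjk] -> 6 lines: ogu gfr eeuvb fxjk njx fqs
Hunk 2: at line 2 remove [eeuvb,fxjk,njx] add [qpqww] -> 4 lines: ogu gfr qpqww fqs
Hunk 3: at line 1 remove [gfr,qpqww] add [eqx,lzjby] -> 4 lines: ogu eqx lzjby fqs
Hunk 4: at line 1 remove [eqx,lzjby] add [jbir,gsy,ysaj] -> 5 lines: ogu jbir gsy ysaj fqs
Final line 5: fqs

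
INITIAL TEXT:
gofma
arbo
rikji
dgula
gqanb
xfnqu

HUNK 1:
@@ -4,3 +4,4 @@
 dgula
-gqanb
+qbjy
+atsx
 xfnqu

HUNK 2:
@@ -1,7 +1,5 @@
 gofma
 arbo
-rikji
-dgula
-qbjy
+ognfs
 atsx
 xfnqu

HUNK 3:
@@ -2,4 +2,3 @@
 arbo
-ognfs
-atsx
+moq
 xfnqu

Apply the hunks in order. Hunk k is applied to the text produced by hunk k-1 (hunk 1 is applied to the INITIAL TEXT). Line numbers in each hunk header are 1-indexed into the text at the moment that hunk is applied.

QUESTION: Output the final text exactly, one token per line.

Hunk 1: at line 4 remove [gqanb] add [qbjy,atsx] -> 7 lines: gofma arbo rikji dgula qbjy atsx xfnqu
Hunk 2: at line 1 remove [rikji,dgula,qbjy] add [ognfs] -> 5 lines: gofma arbo ognfs atsx xfnqu
Hunk 3: at line 2 remove [ognfs,atsx] add [moq] -> 4 lines: gofma arbo moq xfnqu

Answer: gofma
arbo
moq
xfnqu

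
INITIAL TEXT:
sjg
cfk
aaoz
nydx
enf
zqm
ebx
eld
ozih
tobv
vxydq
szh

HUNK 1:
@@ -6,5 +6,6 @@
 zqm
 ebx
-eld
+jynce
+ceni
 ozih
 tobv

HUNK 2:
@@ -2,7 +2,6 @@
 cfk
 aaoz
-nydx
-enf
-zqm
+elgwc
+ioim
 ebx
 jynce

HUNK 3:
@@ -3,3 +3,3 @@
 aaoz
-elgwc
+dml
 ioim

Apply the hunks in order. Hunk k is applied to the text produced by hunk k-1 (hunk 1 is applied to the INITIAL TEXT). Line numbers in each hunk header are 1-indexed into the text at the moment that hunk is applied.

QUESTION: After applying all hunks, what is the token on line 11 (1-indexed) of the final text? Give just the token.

Hunk 1: at line 6 remove [eld] add [jynce,ceni] -> 13 lines: sjg cfk aaoz nydx enf zqm ebx jynce ceni ozih tobv vxydq szh
Hunk 2: at line 2 remove [nydx,enf,zqm] add [elgwc,ioim] -> 12 lines: sjg cfk aaoz elgwc ioim ebx jynce ceni ozih tobv vxydq szh
Hunk 3: at line 3 remove [elgwc] add [dml] -> 12 lines: sjg cfk aaoz dml ioim ebx jynce ceni ozih tobv vxydq szh
Final line 11: vxydq

Answer: vxydq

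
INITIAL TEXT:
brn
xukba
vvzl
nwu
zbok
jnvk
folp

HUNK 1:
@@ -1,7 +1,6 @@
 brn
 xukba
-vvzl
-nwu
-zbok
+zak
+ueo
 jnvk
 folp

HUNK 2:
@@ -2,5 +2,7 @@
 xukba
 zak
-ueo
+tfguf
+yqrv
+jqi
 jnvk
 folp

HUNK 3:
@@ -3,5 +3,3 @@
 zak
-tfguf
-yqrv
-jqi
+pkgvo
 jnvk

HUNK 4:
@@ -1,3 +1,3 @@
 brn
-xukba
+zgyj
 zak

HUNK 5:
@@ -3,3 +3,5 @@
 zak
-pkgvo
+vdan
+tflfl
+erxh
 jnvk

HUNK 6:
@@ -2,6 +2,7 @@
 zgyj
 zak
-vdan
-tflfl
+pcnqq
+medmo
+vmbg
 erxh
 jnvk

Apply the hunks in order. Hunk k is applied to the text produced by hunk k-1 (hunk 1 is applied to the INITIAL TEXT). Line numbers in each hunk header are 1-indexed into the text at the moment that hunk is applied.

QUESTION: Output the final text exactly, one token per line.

Answer: brn
zgyj
zak
pcnqq
medmo
vmbg
erxh
jnvk
folp

Derivation:
Hunk 1: at line 1 remove [vvzl,nwu,zbok] add [zak,ueo] -> 6 lines: brn xukba zak ueo jnvk folp
Hunk 2: at line 2 remove [ueo] add [tfguf,yqrv,jqi] -> 8 lines: brn xukba zak tfguf yqrv jqi jnvk folp
Hunk 3: at line 3 remove [tfguf,yqrv,jqi] add [pkgvo] -> 6 lines: brn xukba zak pkgvo jnvk folp
Hunk 4: at line 1 remove [xukba] add [zgyj] -> 6 lines: brn zgyj zak pkgvo jnvk folp
Hunk 5: at line 3 remove [pkgvo] add [vdan,tflfl,erxh] -> 8 lines: brn zgyj zak vdan tflfl erxh jnvk folp
Hunk 6: at line 2 remove [vdan,tflfl] add [pcnqq,medmo,vmbg] -> 9 lines: brn zgyj zak pcnqq medmo vmbg erxh jnvk folp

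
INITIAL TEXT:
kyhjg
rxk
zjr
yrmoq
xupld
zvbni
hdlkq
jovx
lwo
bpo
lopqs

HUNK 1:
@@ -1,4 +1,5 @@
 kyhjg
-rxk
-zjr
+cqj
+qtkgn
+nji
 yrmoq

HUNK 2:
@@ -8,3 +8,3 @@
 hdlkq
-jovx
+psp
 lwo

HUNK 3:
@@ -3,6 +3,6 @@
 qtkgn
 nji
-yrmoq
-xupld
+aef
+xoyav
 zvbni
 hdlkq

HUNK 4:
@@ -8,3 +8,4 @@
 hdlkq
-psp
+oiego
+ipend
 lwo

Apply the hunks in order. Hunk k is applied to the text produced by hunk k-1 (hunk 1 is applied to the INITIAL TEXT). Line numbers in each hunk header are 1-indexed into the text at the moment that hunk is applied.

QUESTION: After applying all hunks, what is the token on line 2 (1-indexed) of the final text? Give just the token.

Answer: cqj

Derivation:
Hunk 1: at line 1 remove [rxk,zjr] add [cqj,qtkgn,nji] -> 12 lines: kyhjg cqj qtkgn nji yrmoq xupld zvbni hdlkq jovx lwo bpo lopqs
Hunk 2: at line 8 remove [jovx] add [psp] -> 12 lines: kyhjg cqj qtkgn nji yrmoq xupld zvbni hdlkq psp lwo bpo lopqs
Hunk 3: at line 3 remove [yrmoq,xupld] add [aef,xoyav] -> 12 lines: kyhjg cqj qtkgn nji aef xoyav zvbni hdlkq psp lwo bpo lopqs
Hunk 4: at line 8 remove [psp] add [oiego,ipend] -> 13 lines: kyhjg cqj qtkgn nji aef xoyav zvbni hdlkq oiego ipend lwo bpo lopqs
Final line 2: cqj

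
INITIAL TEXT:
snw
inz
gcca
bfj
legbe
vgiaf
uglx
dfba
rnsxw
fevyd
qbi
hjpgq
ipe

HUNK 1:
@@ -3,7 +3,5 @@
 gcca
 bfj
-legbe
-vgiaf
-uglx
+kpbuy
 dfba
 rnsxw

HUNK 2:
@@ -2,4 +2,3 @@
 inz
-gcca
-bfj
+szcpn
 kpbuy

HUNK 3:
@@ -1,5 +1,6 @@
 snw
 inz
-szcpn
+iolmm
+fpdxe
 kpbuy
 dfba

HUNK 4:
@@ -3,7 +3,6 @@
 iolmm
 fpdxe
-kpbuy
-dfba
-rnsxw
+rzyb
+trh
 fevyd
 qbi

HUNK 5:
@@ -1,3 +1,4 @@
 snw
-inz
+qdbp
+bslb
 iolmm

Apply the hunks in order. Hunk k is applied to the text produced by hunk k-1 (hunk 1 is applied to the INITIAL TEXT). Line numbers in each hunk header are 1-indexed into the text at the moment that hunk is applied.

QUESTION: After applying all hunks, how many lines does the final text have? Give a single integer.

Hunk 1: at line 3 remove [legbe,vgiaf,uglx] add [kpbuy] -> 11 lines: snw inz gcca bfj kpbuy dfba rnsxw fevyd qbi hjpgq ipe
Hunk 2: at line 2 remove [gcca,bfj] add [szcpn] -> 10 lines: snw inz szcpn kpbuy dfba rnsxw fevyd qbi hjpgq ipe
Hunk 3: at line 1 remove [szcpn] add [iolmm,fpdxe] -> 11 lines: snw inz iolmm fpdxe kpbuy dfba rnsxw fevyd qbi hjpgq ipe
Hunk 4: at line 3 remove [kpbuy,dfba,rnsxw] add [rzyb,trh] -> 10 lines: snw inz iolmm fpdxe rzyb trh fevyd qbi hjpgq ipe
Hunk 5: at line 1 remove [inz] add [qdbp,bslb] -> 11 lines: snw qdbp bslb iolmm fpdxe rzyb trh fevyd qbi hjpgq ipe
Final line count: 11

Answer: 11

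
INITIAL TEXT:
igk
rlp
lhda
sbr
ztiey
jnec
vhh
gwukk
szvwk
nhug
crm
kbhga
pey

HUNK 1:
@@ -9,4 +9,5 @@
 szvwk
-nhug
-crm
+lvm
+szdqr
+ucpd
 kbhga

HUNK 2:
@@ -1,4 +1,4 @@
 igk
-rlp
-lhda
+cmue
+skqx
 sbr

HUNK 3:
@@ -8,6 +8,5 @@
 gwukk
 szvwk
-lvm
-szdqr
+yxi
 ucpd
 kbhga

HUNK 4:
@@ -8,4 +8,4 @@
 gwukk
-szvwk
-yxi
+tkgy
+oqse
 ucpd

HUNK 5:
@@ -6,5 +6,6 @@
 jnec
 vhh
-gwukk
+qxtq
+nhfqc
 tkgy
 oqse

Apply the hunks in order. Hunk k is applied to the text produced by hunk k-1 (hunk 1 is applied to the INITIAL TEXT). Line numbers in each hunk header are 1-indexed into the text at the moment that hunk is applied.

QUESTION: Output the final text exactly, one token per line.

Hunk 1: at line 9 remove [nhug,crm] add [lvm,szdqr,ucpd] -> 14 lines: igk rlp lhda sbr ztiey jnec vhh gwukk szvwk lvm szdqr ucpd kbhga pey
Hunk 2: at line 1 remove [rlp,lhda] add [cmue,skqx] -> 14 lines: igk cmue skqx sbr ztiey jnec vhh gwukk szvwk lvm szdqr ucpd kbhga pey
Hunk 3: at line 8 remove [lvm,szdqr] add [yxi] -> 13 lines: igk cmue skqx sbr ztiey jnec vhh gwukk szvwk yxi ucpd kbhga pey
Hunk 4: at line 8 remove [szvwk,yxi] add [tkgy,oqse] -> 13 lines: igk cmue skqx sbr ztiey jnec vhh gwukk tkgy oqse ucpd kbhga pey
Hunk 5: at line 6 remove [gwukk] add [qxtq,nhfqc] -> 14 lines: igk cmue skqx sbr ztiey jnec vhh qxtq nhfqc tkgy oqse ucpd kbhga pey

Answer: igk
cmue
skqx
sbr
ztiey
jnec
vhh
qxtq
nhfqc
tkgy
oqse
ucpd
kbhga
pey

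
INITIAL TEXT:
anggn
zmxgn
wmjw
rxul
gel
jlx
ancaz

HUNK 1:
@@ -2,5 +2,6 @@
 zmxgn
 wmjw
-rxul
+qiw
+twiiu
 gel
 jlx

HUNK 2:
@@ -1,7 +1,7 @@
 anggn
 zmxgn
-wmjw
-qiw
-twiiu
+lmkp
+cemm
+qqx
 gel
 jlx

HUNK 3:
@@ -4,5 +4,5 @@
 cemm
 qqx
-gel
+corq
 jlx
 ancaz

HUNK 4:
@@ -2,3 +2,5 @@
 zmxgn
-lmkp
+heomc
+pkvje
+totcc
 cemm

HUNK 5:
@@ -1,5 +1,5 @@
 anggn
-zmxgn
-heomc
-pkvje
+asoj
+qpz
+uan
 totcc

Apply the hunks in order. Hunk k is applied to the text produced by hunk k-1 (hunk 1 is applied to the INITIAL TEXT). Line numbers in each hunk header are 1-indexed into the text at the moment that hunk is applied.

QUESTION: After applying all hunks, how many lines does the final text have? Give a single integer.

Hunk 1: at line 2 remove [rxul] add [qiw,twiiu] -> 8 lines: anggn zmxgn wmjw qiw twiiu gel jlx ancaz
Hunk 2: at line 1 remove [wmjw,qiw,twiiu] add [lmkp,cemm,qqx] -> 8 lines: anggn zmxgn lmkp cemm qqx gel jlx ancaz
Hunk 3: at line 4 remove [gel] add [corq] -> 8 lines: anggn zmxgn lmkp cemm qqx corq jlx ancaz
Hunk 4: at line 2 remove [lmkp] add [heomc,pkvje,totcc] -> 10 lines: anggn zmxgn heomc pkvje totcc cemm qqx corq jlx ancaz
Hunk 5: at line 1 remove [zmxgn,heomc,pkvje] add [asoj,qpz,uan] -> 10 lines: anggn asoj qpz uan totcc cemm qqx corq jlx ancaz
Final line count: 10

Answer: 10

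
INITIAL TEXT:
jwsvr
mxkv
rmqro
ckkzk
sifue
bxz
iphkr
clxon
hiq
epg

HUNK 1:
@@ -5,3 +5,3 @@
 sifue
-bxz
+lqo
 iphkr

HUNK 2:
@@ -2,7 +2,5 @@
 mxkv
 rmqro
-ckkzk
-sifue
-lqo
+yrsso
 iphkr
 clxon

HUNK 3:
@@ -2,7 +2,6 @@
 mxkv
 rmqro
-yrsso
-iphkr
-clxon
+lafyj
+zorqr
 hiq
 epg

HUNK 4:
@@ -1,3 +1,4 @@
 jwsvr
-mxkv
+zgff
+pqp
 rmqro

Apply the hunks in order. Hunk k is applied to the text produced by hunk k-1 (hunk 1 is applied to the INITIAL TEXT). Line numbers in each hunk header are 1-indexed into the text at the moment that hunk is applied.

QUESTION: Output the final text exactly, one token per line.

Answer: jwsvr
zgff
pqp
rmqro
lafyj
zorqr
hiq
epg

Derivation:
Hunk 1: at line 5 remove [bxz] add [lqo] -> 10 lines: jwsvr mxkv rmqro ckkzk sifue lqo iphkr clxon hiq epg
Hunk 2: at line 2 remove [ckkzk,sifue,lqo] add [yrsso] -> 8 lines: jwsvr mxkv rmqro yrsso iphkr clxon hiq epg
Hunk 3: at line 2 remove [yrsso,iphkr,clxon] add [lafyj,zorqr] -> 7 lines: jwsvr mxkv rmqro lafyj zorqr hiq epg
Hunk 4: at line 1 remove [mxkv] add [zgff,pqp] -> 8 lines: jwsvr zgff pqp rmqro lafyj zorqr hiq epg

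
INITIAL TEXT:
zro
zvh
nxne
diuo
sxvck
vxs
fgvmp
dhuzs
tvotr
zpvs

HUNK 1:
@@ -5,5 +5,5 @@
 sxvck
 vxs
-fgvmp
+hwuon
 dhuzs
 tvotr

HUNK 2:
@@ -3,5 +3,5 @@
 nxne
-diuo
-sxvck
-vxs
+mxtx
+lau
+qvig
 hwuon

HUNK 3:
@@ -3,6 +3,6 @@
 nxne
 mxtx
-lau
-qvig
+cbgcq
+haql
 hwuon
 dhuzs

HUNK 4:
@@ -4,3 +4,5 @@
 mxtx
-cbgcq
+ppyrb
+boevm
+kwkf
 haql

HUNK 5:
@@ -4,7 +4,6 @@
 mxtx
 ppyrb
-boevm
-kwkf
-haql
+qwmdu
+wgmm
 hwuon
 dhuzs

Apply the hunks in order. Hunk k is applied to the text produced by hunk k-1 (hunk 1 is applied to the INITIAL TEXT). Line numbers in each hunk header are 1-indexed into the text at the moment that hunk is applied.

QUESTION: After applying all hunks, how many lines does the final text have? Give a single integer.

Hunk 1: at line 5 remove [fgvmp] add [hwuon] -> 10 lines: zro zvh nxne diuo sxvck vxs hwuon dhuzs tvotr zpvs
Hunk 2: at line 3 remove [diuo,sxvck,vxs] add [mxtx,lau,qvig] -> 10 lines: zro zvh nxne mxtx lau qvig hwuon dhuzs tvotr zpvs
Hunk 3: at line 3 remove [lau,qvig] add [cbgcq,haql] -> 10 lines: zro zvh nxne mxtx cbgcq haql hwuon dhuzs tvotr zpvs
Hunk 4: at line 4 remove [cbgcq] add [ppyrb,boevm,kwkf] -> 12 lines: zro zvh nxne mxtx ppyrb boevm kwkf haql hwuon dhuzs tvotr zpvs
Hunk 5: at line 4 remove [boevm,kwkf,haql] add [qwmdu,wgmm] -> 11 lines: zro zvh nxne mxtx ppyrb qwmdu wgmm hwuon dhuzs tvotr zpvs
Final line count: 11

Answer: 11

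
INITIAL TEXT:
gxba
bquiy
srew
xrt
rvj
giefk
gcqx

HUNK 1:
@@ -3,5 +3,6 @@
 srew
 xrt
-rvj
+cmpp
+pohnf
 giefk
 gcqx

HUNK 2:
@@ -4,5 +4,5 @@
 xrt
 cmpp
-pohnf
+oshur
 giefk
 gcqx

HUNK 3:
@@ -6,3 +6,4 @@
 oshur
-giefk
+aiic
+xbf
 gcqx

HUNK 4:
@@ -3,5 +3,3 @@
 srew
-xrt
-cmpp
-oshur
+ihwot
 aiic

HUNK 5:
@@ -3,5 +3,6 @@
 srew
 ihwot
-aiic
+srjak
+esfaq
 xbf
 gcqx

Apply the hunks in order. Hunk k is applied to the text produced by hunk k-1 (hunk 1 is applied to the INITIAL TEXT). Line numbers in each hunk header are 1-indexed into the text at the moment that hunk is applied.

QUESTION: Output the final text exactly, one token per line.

Answer: gxba
bquiy
srew
ihwot
srjak
esfaq
xbf
gcqx

Derivation:
Hunk 1: at line 3 remove [rvj] add [cmpp,pohnf] -> 8 lines: gxba bquiy srew xrt cmpp pohnf giefk gcqx
Hunk 2: at line 4 remove [pohnf] add [oshur] -> 8 lines: gxba bquiy srew xrt cmpp oshur giefk gcqx
Hunk 3: at line 6 remove [giefk] add [aiic,xbf] -> 9 lines: gxba bquiy srew xrt cmpp oshur aiic xbf gcqx
Hunk 4: at line 3 remove [xrt,cmpp,oshur] add [ihwot] -> 7 lines: gxba bquiy srew ihwot aiic xbf gcqx
Hunk 5: at line 3 remove [aiic] add [srjak,esfaq] -> 8 lines: gxba bquiy srew ihwot srjak esfaq xbf gcqx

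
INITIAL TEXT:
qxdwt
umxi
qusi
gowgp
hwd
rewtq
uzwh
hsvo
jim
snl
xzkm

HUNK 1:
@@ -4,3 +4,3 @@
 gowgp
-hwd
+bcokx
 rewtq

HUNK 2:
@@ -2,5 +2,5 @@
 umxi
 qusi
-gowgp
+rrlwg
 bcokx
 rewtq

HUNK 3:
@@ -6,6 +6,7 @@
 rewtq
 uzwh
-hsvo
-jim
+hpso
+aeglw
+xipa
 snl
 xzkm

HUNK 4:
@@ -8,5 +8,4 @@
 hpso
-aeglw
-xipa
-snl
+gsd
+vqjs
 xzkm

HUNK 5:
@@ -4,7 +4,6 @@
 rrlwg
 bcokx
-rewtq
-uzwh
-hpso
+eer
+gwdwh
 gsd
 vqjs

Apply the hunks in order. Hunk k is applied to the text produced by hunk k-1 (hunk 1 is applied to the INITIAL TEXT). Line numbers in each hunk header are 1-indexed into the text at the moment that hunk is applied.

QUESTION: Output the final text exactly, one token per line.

Answer: qxdwt
umxi
qusi
rrlwg
bcokx
eer
gwdwh
gsd
vqjs
xzkm

Derivation:
Hunk 1: at line 4 remove [hwd] add [bcokx] -> 11 lines: qxdwt umxi qusi gowgp bcokx rewtq uzwh hsvo jim snl xzkm
Hunk 2: at line 2 remove [gowgp] add [rrlwg] -> 11 lines: qxdwt umxi qusi rrlwg bcokx rewtq uzwh hsvo jim snl xzkm
Hunk 3: at line 6 remove [hsvo,jim] add [hpso,aeglw,xipa] -> 12 lines: qxdwt umxi qusi rrlwg bcokx rewtq uzwh hpso aeglw xipa snl xzkm
Hunk 4: at line 8 remove [aeglw,xipa,snl] add [gsd,vqjs] -> 11 lines: qxdwt umxi qusi rrlwg bcokx rewtq uzwh hpso gsd vqjs xzkm
Hunk 5: at line 4 remove [rewtq,uzwh,hpso] add [eer,gwdwh] -> 10 lines: qxdwt umxi qusi rrlwg bcokx eer gwdwh gsd vqjs xzkm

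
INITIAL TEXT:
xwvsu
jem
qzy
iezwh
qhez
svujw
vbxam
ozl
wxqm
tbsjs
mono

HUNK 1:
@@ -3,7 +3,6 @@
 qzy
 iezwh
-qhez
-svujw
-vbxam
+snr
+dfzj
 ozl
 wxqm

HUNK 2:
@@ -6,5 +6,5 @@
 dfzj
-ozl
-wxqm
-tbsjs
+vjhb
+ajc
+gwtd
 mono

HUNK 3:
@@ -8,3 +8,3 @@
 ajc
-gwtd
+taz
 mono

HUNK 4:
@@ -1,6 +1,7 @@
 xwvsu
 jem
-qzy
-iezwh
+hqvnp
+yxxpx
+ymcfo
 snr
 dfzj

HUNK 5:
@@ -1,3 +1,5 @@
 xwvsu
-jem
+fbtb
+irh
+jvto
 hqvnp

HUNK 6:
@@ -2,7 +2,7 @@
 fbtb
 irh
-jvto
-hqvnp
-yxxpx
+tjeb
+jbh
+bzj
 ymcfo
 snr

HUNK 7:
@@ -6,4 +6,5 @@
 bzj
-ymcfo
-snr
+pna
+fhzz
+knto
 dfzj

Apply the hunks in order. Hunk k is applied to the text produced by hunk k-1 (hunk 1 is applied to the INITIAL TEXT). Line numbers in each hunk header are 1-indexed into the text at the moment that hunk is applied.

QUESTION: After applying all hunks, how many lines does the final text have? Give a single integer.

Answer: 14

Derivation:
Hunk 1: at line 3 remove [qhez,svujw,vbxam] add [snr,dfzj] -> 10 lines: xwvsu jem qzy iezwh snr dfzj ozl wxqm tbsjs mono
Hunk 2: at line 6 remove [ozl,wxqm,tbsjs] add [vjhb,ajc,gwtd] -> 10 lines: xwvsu jem qzy iezwh snr dfzj vjhb ajc gwtd mono
Hunk 3: at line 8 remove [gwtd] add [taz] -> 10 lines: xwvsu jem qzy iezwh snr dfzj vjhb ajc taz mono
Hunk 4: at line 1 remove [qzy,iezwh] add [hqvnp,yxxpx,ymcfo] -> 11 lines: xwvsu jem hqvnp yxxpx ymcfo snr dfzj vjhb ajc taz mono
Hunk 5: at line 1 remove [jem] add [fbtb,irh,jvto] -> 13 lines: xwvsu fbtb irh jvto hqvnp yxxpx ymcfo snr dfzj vjhb ajc taz mono
Hunk 6: at line 2 remove [jvto,hqvnp,yxxpx] add [tjeb,jbh,bzj] -> 13 lines: xwvsu fbtb irh tjeb jbh bzj ymcfo snr dfzj vjhb ajc taz mono
Hunk 7: at line 6 remove [ymcfo,snr] add [pna,fhzz,knto] -> 14 lines: xwvsu fbtb irh tjeb jbh bzj pna fhzz knto dfzj vjhb ajc taz mono
Final line count: 14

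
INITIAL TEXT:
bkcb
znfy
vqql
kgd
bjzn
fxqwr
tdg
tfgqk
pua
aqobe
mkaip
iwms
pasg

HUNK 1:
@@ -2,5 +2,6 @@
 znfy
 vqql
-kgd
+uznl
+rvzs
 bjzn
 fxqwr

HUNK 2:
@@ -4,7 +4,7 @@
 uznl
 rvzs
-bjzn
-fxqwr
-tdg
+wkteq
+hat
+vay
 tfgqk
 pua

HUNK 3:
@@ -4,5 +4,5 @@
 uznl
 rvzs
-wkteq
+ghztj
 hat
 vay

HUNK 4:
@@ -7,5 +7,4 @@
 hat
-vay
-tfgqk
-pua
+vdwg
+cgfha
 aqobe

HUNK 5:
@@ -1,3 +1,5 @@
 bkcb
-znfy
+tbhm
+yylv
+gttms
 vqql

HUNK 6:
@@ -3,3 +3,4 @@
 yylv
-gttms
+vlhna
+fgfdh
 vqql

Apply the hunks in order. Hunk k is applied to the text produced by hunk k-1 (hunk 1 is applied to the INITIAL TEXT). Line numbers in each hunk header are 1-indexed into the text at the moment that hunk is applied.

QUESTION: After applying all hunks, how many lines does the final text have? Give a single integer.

Answer: 16

Derivation:
Hunk 1: at line 2 remove [kgd] add [uznl,rvzs] -> 14 lines: bkcb znfy vqql uznl rvzs bjzn fxqwr tdg tfgqk pua aqobe mkaip iwms pasg
Hunk 2: at line 4 remove [bjzn,fxqwr,tdg] add [wkteq,hat,vay] -> 14 lines: bkcb znfy vqql uznl rvzs wkteq hat vay tfgqk pua aqobe mkaip iwms pasg
Hunk 3: at line 4 remove [wkteq] add [ghztj] -> 14 lines: bkcb znfy vqql uznl rvzs ghztj hat vay tfgqk pua aqobe mkaip iwms pasg
Hunk 4: at line 7 remove [vay,tfgqk,pua] add [vdwg,cgfha] -> 13 lines: bkcb znfy vqql uznl rvzs ghztj hat vdwg cgfha aqobe mkaip iwms pasg
Hunk 5: at line 1 remove [znfy] add [tbhm,yylv,gttms] -> 15 lines: bkcb tbhm yylv gttms vqql uznl rvzs ghztj hat vdwg cgfha aqobe mkaip iwms pasg
Hunk 6: at line 3 remove [gttms] add [vlhna,fgfdh] -> 16 lines: bkcb tbhm yylv vlhna fgfdh vqql uznl rvzs ghztj hat vdwg cgfha aqobe mkaip iwms pasg
Final line count: 16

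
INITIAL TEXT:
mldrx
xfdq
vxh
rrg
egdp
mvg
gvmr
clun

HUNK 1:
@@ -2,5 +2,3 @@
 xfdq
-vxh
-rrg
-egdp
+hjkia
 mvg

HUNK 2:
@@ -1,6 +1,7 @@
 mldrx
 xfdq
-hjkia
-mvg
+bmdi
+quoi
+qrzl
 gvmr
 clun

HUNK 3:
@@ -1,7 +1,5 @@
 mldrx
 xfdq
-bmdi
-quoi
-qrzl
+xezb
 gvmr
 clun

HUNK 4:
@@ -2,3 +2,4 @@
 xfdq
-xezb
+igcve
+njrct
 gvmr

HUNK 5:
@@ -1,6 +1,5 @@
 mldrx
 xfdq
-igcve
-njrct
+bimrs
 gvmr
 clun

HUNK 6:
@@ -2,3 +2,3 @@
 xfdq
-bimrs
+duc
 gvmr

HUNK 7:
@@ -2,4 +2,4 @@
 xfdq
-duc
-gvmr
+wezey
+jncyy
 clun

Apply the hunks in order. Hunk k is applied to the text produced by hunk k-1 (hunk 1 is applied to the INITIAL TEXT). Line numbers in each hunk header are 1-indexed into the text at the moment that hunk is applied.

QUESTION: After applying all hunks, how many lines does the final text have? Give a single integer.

Hunk 1: at line 2 remove [vxh,rrg,egdp] add [hjkia] -> 6 lines: mldrx xfdq hjkia mvg gvmr clun
Hunk 2: at line 1 remove [hjkia,mvg] add [bmdi,quoi,qrzl] -> 7 lines: mldrx xfdq bmdi quoi qrzl gvmr clun
Hunk 3: at line 1 remove [bmdi,quoi,qrzl] add [xezb] -> 5 lines: mldrx xfdq xezb gvmr clun
Hunk 4: at line 2 remove [xezb] add [igcve,njrct] -> 6 lines: mldrx xfdq igcve njrct gvmr clun
Hunk 5: at line 1 remove [igcve,njrct] add [bimrs] -> 5 lines: mldrx xfdq bimrs gvmr clun
Hunk 6: at line 2 remove [bimrs] add [duc] -> 5 lines: mldrx xfdq duc gvmr clun
Hunk 7: at line 2 remove [duc,gvmr] add [wezey,jncyy] -> 5 lines: mldrx xfdq wezey jncyy clun
Final line count: 5

Answer: 5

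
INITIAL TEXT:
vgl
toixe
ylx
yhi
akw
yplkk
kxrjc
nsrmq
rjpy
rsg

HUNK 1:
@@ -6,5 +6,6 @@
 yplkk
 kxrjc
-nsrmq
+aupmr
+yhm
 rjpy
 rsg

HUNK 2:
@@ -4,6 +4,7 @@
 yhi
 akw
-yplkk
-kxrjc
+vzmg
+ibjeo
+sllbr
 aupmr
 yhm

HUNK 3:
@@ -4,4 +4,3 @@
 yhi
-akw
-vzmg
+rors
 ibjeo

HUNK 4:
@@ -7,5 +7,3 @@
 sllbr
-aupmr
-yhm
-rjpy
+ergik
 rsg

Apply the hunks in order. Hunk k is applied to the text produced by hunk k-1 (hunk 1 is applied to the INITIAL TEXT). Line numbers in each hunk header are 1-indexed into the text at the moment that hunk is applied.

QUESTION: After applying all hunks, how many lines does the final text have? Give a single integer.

Answer: 9

Derivation:
Hunk 1: at line 6 remove [nsrmq] add [aupmr,yhm] -> 11 lines: vgl toixe ylx yhi akw yplkk kxrjc aupmr yhm rjpy rsg
Hunk 2: at line 4 remove [yplkk,kxrjc] add [vzmg,ibjeo,sllbr] -> 12 lines: vgl toixe ylx yhi akw vzmg ibjeo sllbr aupmr yhm rjpy rsg
Hunk 3: at line 4 remove [akw,vzmg] add [rors] -> 11 lines: vgl toixe ylx yhi rors ibjeo sllbr aupmr yhm rjpy rsg
Hunk 4: at line 7 remove [aupmr,yhm,rjpy] add [ergik] -> 9 lines: vgl toixe ylx yhi rors ibjeo sllbr ergik rsg
Final line count: 9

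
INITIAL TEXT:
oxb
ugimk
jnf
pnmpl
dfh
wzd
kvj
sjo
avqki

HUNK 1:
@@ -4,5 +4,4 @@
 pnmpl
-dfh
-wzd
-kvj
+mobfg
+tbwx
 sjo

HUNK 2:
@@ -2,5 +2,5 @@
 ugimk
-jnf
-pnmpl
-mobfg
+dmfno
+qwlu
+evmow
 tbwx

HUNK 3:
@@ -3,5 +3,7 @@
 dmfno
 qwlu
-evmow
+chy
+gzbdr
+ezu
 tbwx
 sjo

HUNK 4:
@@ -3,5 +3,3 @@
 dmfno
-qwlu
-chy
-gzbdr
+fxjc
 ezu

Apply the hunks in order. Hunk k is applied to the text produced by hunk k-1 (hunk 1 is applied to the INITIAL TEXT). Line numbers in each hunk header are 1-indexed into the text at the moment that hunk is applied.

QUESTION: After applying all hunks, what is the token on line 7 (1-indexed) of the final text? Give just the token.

Answer: sjo

Derivation:
Hunk 1: at line 4 remove [dfh,wzd,kvj] add [mobfg,tbwx] -> 8 lines: oxb ugimk jnf pnmpl mobfg tbwx sjo avqki
Hunk 2: at line 2 remove [jnf,pnmpl,mobfg] add [dmfno,qwlu,evmow] -> 8 lines: oxb ugimk dmfno qwlu evmow tbwx sjo avqki
Hunk 3: at line 3 remove [evmow] add [chy,gzbdr,ezu] -> 10 lines: oxb ugimk dmfno qwlu chy gzbdr ezu tbwx sjo avqki
Hunk 4: at line 3 remove [qwlu,chy,gzbdr] add [fxjc] -> 8 lines: oxb ugimk dmfno fxjc ezu tbwx sjo avqki
Final line 7: sjo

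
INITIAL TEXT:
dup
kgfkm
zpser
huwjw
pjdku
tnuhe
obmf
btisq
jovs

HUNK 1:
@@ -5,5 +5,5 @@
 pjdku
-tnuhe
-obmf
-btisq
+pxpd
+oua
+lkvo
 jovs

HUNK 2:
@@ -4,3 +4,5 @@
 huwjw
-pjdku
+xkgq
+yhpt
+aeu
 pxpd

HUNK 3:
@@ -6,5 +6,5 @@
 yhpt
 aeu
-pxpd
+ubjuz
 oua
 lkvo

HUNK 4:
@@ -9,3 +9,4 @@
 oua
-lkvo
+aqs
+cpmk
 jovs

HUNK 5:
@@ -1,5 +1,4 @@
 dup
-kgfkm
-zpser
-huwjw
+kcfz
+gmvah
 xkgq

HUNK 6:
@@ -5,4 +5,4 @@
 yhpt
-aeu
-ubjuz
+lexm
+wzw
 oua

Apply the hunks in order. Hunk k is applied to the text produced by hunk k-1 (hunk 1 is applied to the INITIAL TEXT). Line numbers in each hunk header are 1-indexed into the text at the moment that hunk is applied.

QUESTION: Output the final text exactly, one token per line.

Hunk 1: at line 5 remove [tnuhe,obmf,btisq] add [pxpd,oua,lkvo] -> 9 lines: dup kgfkm zpser huwjw pjdku pxpd oua lkvo jovs
Hunk 2: at line 4 remove [pjdku] add [xkgq,yhpt,aeu] -> 11 lines: dup kgfkm zpser huwjw xkgq yhpt aeu pxpd oua lkvo jovs
Hunk 3: at line 6 remove [pxpd] add [ubjuz] -> 11 lines: dup kgfkm zpser huwjw xkgq yhpt aeu ubjuz oua lkvo jovs
Hunk 4: at line 9 remove [lkvo] add [aqs,cpmk] -> 12 lines: dup kgfkm zpser huwjw xkgq yhpt aeu ubjuz oua aqs cpmk jovs
Hunk 5: at line 1 remove [kgfkm,zpser,huwjw] add [kcfz,gmvah] -> 11 lines: dup kcfz gmvah xkgq yhpt aeu ubjuz oua aqs cpmk jovs
Hunk 6: at line 5 remove [aeu,ubjuz] add [lexm,wzw] -> 11 lines: dup kcfz gmvah xkgq yhpt lexm wzw oua aqs cpmk jovs

Answer: dup
kcfz
gmvah
xkgq
yhpt
lexm
wzw
oua
aqs
cpmk
jovs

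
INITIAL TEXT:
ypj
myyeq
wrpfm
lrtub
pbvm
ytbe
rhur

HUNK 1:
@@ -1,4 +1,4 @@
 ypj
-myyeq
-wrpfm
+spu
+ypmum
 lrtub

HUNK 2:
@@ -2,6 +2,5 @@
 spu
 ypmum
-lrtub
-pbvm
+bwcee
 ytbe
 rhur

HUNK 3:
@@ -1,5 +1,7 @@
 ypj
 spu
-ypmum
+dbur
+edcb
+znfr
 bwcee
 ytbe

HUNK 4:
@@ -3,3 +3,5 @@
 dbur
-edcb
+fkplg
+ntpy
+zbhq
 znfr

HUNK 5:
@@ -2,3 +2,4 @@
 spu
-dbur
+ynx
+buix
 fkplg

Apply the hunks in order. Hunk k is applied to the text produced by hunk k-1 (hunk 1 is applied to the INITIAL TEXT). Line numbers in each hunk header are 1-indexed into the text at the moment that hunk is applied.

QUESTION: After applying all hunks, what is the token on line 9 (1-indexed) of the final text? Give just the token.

Answer: bwcee

Derivation:
Hunk 1: at line 1 remove [myyeq,wrpfm] add [spu,ypmum] -> 7 lines: ypj spu ypmum lrtub pbvm ytbe rhur
Hunk 2: at line 2 remove [lrtub,pbvm] add [bwcee] -> 6 lines: ypj spu ypmum bwcee ytbe rhur
Hunk 3: at line 1 remove [ypmum] add [dbur,edcb,znfr] -> 8 lines: ypj spu dbur edcb znfr bwcee ytbe rhur
Hunk 4: at line 3 remove [edcb] add [fkplg,ntpy,zbhq] -> 10 lines: ypj spu dbur fkplg ntpy zbhq znfr bwcee ytbe rhur
Hunk 5: at line 2 remove [dbur] add [ynx,buix] -> 11 lines: ypj spu ynx buix fkplg ntpy zbhq znfr bwcee ytbe rhur
Final line 9: bwcee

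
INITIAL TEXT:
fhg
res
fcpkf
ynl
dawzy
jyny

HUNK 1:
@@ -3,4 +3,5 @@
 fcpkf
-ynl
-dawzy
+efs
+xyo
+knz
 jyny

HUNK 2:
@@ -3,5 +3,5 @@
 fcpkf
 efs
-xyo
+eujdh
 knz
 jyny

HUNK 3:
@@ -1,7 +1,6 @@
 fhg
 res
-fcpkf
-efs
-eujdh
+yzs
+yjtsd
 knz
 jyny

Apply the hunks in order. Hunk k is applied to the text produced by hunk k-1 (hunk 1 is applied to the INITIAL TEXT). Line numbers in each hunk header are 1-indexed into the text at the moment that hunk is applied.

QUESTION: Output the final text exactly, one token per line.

Answer: fhg
res
yzs
yjtsd
knz
jyny

Derivation:
Hunk 1: at line 3 remove [ynl,dawzy] add [efs,xyo,knz] -> 7 lines: fhg res fcpkf efs xyo knz jyny
Hunk 2: at line 3 remove [xyo] add [eujdh] -> 7 lines: fhg res fcpkf efs eujdh knz jyny
Hunk 3: at line 1 remove [fcpkf,efs,eujdh] add [yzs,yjtsd] -> 6 lines: fhg res yzs yjtsd knz jyny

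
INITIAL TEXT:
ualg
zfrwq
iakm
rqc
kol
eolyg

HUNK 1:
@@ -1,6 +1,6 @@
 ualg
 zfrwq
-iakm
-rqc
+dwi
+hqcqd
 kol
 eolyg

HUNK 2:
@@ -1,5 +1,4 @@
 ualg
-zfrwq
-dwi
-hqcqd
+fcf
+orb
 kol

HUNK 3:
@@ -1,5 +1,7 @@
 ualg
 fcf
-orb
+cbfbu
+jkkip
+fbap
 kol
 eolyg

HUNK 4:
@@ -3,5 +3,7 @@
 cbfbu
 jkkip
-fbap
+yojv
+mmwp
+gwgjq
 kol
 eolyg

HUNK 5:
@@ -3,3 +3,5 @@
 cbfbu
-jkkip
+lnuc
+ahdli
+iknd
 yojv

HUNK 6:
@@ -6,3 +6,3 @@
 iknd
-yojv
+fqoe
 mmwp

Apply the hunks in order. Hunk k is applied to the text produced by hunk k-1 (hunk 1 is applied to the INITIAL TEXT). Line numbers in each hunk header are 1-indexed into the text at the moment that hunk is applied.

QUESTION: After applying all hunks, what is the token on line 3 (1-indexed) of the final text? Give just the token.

Hunk 1: at line 1 remove [iakm,rqc] add [dwi,hqcqd] -> 6 lines: ualg zfrwq dwi hqcqd kol eolyg
Hunk 2: at line 1 remove [zfrwq,dwi,hqcqd] add [fcf,orb] -> 5 lines: ualg fcf orb kol eolyg
Hunk 3: at line 1 remove [orb] add [cbfbu,jkkip,fbap] -> 7 lines: ualg fcf cbfbu jkkip fbap kol eolyg
Hunk 4: at line 3 remove [fbap] add [yojv,mmwp,gwgjq] -> 9 lines: ualg fcf cbfbu jkkip yojv mmwp gwgjq kol eolyg
Hunk 5: at line 3 remove [jkkip] add [lnuc,ahdli,iknd] -> 11 lines: ualg fcf cbfbu lnuc ahdli iknd yojv mmwp gwgjq kol eolyg
Hunk 6: at line 6 remove [yojv] add [fqoe] -> 11 lines: ualg fcf cbfbu lnuc ahdli iknd fqoe mmwp gwgjq kol eolyg
Final line 3: cbfbu

Answer: cbfbu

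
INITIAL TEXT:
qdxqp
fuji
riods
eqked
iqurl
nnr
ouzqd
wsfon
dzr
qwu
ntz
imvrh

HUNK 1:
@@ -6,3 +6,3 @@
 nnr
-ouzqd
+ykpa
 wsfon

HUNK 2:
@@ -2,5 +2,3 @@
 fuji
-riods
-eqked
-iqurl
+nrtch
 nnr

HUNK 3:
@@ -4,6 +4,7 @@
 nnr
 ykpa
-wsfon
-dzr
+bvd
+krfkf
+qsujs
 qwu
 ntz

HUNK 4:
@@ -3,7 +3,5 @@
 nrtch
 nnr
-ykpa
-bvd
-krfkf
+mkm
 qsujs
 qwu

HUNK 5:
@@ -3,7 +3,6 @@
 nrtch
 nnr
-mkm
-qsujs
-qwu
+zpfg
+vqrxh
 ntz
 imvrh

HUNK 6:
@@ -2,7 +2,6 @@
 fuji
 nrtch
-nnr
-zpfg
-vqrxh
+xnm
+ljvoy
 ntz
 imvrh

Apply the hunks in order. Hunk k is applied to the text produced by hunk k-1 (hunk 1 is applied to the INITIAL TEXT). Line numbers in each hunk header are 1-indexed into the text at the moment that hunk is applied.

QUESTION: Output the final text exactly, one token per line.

Answer: qdxqp
fuji
nrtch
xnm
ljvoy
ntz
imvrh

Derivation:
Hunk 1: at line 6 remove [ouzqd] add [ykpa] -> 12 lines: qdxqp fuji riods eqked iqurl nnr ykpa wsfon dzr qwu ntz imvrh
Hunk 2: at line 2 remove [riods,eqked,iqurl] add [nrtch] -> 10 lines: qdxqp fuji nrtch nnr ykpa wsfon dzr qwu ntz imvrh
Hunk 3: at line 4 remove [wsfon,dzr] add [bvd,krfkf,qsujs] -> 11 lines: qdxqp fuji nrtch nnr ykpa bvd krfkf qsujs qwu ntz imvrh
Hunk 4: at line 3 remove [ykpa,bvd,krfkf] add [mkm] -> 9 lines: qdxqp fuji nrtch nnr mkm qsujs qwu ntz imvrh
Hunk 5: at line 3 remove [mkm,qsujs,qwu] add [zpfg,vqrxh] -> 8 lines: qdxqp fuji nrtch nnr zpfg vqrxh ntz imvrh
Hunk 6: at line 2 remove [nnr,zpfg,vqrxh] add [xnm,ljvoy] -> 7 lines: qdxqp fuji nrtch xnm ljvoy ntz imvrh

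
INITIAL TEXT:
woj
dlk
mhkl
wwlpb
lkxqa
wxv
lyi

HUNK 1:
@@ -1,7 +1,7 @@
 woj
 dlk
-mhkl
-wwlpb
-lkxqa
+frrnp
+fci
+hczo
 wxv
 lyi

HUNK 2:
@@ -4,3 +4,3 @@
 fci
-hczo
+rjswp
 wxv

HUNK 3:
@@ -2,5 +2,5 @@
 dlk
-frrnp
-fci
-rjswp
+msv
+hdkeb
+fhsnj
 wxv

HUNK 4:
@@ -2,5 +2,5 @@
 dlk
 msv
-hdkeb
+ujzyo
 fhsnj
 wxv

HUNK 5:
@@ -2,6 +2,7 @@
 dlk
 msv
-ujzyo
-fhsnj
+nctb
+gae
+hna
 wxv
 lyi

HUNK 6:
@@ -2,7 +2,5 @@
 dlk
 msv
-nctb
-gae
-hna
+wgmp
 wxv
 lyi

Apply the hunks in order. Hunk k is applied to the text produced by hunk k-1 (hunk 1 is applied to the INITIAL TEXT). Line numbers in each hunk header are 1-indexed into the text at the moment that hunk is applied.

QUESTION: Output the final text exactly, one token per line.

Hunk 1: at line 1 remove [mhkl,wwlpb,lkxqa] add [frrnp,fci,hczo] -> 7 lines: woj dlk frrnp fci hczo wxv lyi
Hunk 2: at line 4 remove [hczo] add [rjswp] -> 7 lines: woj dlk frrnp fci rjswp wxv lyi
Hunk 3: at line 2 remove [frrnp,fci,rjswp] add [msv,hdkeb,fhsnj] -> 7 lines: woj dlk msv hdkeb fhsnj wxv lyi
Hunk 4: at line 2 remove [hdkeb] add [ujzyo] -> 7 lines: woj dlk msv ujzyo fhsnj wxv lyi
Hunk 5: at line 2 remove [ujzyo,fhsnj] add [nctb,gae,hna] -> 8 lines: woj dlk msv nctb gae hna wxv lyi
Hunk 6: at line 2 remove [nctb,gae,hna] add [wgmp] -> 6 lines: woj dlk msv wgmp wxv lyi

Answer: woj
dlk
msv
wgmp
wxv
lyi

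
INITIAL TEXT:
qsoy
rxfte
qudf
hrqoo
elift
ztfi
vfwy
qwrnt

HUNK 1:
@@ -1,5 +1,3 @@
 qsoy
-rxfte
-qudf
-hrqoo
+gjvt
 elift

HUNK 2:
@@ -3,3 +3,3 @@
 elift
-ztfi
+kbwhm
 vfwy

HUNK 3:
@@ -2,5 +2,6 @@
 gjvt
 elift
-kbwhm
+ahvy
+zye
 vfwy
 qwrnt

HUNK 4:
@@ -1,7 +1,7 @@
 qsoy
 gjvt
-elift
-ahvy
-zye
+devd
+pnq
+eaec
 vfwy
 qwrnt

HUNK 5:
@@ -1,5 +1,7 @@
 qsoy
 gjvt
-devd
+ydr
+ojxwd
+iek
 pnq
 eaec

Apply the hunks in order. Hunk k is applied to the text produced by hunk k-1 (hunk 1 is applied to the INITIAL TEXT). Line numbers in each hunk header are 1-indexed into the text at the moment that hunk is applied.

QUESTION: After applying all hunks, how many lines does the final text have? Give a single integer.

Answer: 9

Derivation:
Hunk 1: at line 1 remove [rxfte,qudf,hrqoo] add [gjvt] -> 6 lines: qsoy gjvt elift ztfi vfwy qwrnt
Hunk 2: at line 3 remove [ztfi] add [kbwhm] -> 6 lines: qsoy gjvt elift kbwhm vfwy qwrnt
Hunk 3: at line 2 remove [kbwhm] add [ahvy,zye] -> 7 lines: qsoy gjvt elift ahvy zye vfwy qwrnt
Hunk 4: at line 1 remove [elift,ahvy,zye] add [devd,pnq,eaec] -> 7 lines: qsoy gjvt devd pnq eaec vfwy qwrnt
Hunk 5: at line 1 remove [devd] add [ydr,ojxwd,iek] -> 9 lines: qsoy gjvt ydr ojxwd iek pnq eaec vfwy qwrnt
Final line count: 9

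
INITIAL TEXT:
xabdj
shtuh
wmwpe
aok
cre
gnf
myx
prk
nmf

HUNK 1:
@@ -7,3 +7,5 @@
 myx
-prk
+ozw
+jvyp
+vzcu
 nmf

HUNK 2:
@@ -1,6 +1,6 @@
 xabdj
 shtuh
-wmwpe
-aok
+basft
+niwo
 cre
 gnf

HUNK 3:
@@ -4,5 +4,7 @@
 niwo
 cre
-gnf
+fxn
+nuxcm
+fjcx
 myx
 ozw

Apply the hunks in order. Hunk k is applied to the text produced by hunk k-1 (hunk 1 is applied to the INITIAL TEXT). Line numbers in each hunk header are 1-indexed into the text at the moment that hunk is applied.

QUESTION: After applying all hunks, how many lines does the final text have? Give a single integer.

Answer: 13

Derivation:
Hunk 1: at line 7 remove [prk] add [ozw,jvyp,vzcu] -> 11 lines: xabdj shtuh wmwpe aok cre gnf myx ozw jvyp vzcu nmf
Hunk 2: at line 1 remove [wmwpe,aok] add [basft,niwo] -> 11 lines: xabdj shtuh basft niwo cre gnf myx ozw jvyp vzcu nmf
Hunk 3: at line 4 remove [gnf] add [fxn,nuxcm,fjcx] -> 13 lines: xabdj shtuh basft niwo cre fxn nuxcm fjcx myx ozw jvyp vzcu nmf
Final line count: 13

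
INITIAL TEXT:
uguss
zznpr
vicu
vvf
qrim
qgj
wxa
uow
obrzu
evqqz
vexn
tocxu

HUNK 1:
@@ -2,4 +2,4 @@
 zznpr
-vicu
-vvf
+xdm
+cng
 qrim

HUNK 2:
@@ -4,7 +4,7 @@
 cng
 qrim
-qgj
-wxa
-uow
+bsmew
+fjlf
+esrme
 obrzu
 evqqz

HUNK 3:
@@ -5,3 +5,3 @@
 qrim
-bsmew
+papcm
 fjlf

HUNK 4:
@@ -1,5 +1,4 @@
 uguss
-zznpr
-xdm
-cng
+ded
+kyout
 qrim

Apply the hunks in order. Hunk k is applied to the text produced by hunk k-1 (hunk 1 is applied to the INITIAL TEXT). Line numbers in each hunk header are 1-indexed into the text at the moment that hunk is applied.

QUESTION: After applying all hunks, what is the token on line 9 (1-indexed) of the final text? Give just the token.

Hunk 1: at line 2 remove [vicu,vvf] add [xdm,cng] -> 12 lines: uguss zznpr xdm cng qrim qgj wxa uow obrzu evqqz vexn tocxu
Hunk 2: at line 4 remove [qgj,wxa,uow] add [bsmew,fjlf,esrme] -> 12 lines: uguss zznpr xdm cng qrim bsmew fjlf esrme obrzu evqqz vexn tocxu
Hunk 3: at line 5 remove [bsmew] add [papcm] -> 12 lines: uguss zznpr xdm cng qrim papcm fjlf esrme obrzu evqqz vexn tocxu
Hunk 4: at line 1 remove [zznpr,xdm,cng] add [ded,kyout] -> 11 lines: uguss ded kyout qrim papcm fjlf esrme obrzu evqqz vexn tocxu
Final line 9: evqqz

Answer: evqqz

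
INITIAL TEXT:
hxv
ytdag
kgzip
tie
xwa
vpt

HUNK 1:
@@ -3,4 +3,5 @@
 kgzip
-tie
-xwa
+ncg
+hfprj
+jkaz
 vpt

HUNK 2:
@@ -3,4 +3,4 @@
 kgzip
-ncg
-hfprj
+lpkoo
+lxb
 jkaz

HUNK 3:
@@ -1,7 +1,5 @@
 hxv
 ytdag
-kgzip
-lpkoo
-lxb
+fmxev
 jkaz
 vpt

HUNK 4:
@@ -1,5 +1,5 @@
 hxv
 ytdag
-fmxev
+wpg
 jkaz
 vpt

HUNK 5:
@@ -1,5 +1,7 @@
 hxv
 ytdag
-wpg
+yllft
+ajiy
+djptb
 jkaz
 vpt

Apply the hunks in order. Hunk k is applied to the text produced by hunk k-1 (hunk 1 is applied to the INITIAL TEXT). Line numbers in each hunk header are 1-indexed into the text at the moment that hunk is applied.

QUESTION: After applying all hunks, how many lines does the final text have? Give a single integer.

Answer: 7

Derivation:
Hunk 1: at line 3 remove [tie,xwa] add [ncg,hfprj,jkaz] -> 7 lines: hxv ytdag kgzip ncg hfprj jkaz vpt
Hunk 2: at line 3 remove [ncg,hfprj] add [lpkoo,lxb] -> 7 lines: hxv ytdag kgzip lpkoo lxb jkaz vpt
Hunk 3: at line 1 remove [kgzip,lpkoo,lxb] add [fmxev] -> 5 lines: hxv ytdag fmxev jkaz vpt
Hunk 4: at line 1 remove [fmxev] add [wpg] -> 5 lines: hxv ytdag wpg jkaz vpt
Hunk 5: at line 1 remove [wpg] add [yllft,ajiy,djptb] -> 7 lines: hxv ytdag yllft ajiy djptb jkaz vpt
Final line count: 7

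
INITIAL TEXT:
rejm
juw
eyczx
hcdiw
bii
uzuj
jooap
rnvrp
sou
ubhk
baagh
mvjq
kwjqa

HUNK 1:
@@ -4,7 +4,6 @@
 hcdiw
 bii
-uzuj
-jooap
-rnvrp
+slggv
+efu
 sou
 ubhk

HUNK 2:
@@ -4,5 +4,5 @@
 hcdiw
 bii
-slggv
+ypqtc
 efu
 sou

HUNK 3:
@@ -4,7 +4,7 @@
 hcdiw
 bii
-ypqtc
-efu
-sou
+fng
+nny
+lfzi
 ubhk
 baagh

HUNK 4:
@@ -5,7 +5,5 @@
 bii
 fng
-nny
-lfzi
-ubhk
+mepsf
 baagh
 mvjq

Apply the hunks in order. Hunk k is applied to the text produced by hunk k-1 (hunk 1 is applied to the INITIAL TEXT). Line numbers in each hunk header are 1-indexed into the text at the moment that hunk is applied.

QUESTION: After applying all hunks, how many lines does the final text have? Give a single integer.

Answer: 10

Derivation:
Hunk 1: at line 4 remove [uzuj,jooap,rnvrp] add [slggv,efu] -> 12 lines: rejm juw eyczx hcdiw bii slggv efu sou ubhk baagh mvjq kwjqa
Hunk 2: at line 4 remove [slggv] add [ypqtc] -> 12 lines: rejm juw eyczx hcdiw bii ypqtc efu sou ubhk baagh mvjq kwjqa
Hunk 3: at line 4 remove [ypqtc,efu,sou] add [fng,nny,lfzi] -> 12 lines: rejm juw eyczx hcdiw bii fng nny lfzi ubhk baagh mvjq kwjqa
Hunk 4: at line 5 remove [nny,lfzi,ubhk] add [mepsf] -> 10 lines: rejm juw eyczx hcdiw bii fng mepsf baagh mvjq kwjqa
Final line count: 10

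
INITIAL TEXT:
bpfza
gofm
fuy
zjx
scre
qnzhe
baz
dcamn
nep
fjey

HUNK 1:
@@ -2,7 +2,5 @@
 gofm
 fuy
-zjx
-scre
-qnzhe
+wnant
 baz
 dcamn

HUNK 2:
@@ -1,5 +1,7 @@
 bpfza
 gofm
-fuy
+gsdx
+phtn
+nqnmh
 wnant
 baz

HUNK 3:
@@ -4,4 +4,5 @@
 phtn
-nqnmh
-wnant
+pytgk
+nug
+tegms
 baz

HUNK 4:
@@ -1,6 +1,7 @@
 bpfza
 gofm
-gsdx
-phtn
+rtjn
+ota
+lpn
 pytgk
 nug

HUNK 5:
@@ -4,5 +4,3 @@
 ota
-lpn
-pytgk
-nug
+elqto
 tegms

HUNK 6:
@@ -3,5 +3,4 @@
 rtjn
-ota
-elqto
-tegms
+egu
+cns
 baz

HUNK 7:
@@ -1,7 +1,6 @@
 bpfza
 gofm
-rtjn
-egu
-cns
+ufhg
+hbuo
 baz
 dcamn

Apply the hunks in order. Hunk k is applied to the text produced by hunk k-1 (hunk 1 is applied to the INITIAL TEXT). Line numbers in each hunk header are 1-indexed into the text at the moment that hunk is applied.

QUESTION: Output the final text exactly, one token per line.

Answer: bpfza
gofm
ufhg
hbuo
baz
dcamn
nep
fjey

Derivation:
Hunk 1: at line 2 remove [zjx,scre,qnzhe] add [wnant] -> 8 lines: bpfza gofm fuy wnant baz dcamn nep fjey
Hunk 2: at line 1 remove [fuy] add [gsdx,phtn,nqnmh] -> 10 lines: bpfza gofm gsdx phtn nqnmh wnant baz dcamn nep fjey
Hunk 3: at line 4 remove [nqnmh,wnant] add [pytgk,nug,tegms] -> 11 lines: bpfza gofm gsdx phtn pytgk nug tegms baz dcamn nep fjey
Hunk 4: at line 1 remove [gsdx,phtn] add [rtjn,ota,lpn] -> 12 lines: bpfza gofm rtjn ota lpn pytgk nug tegms baz dcamn nep fjey
Hunk 5: at line 4 remove [lpn,pytgk,nug] add [elqto] -> 10 lines: bpfza gofm rtjn ota elqto tegms baz dcamn nep fjey
Hunk 6: at line 3 remove [ota,elqto,tegms] add [egu,cns] -> 9 lines: bpfza gofm rtjn egu cns baz dcamn nep fjey
Hunk 7: at line 1 remove [rtjn,egu,cns] add [ufhg,hbuo] -> 8 lines: bpfza gofm ufhg hbuo baz dcamn nep fjey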